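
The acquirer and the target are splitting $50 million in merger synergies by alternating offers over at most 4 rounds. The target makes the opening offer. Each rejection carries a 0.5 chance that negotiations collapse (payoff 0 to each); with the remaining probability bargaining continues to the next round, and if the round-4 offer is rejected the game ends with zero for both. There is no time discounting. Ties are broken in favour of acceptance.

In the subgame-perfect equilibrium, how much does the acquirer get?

18.75

Round 4 (the acquirer proposes): the target will accept anything ≥ 0, so the acquirer offers 0 and keeps 50.
Round 3 (the target proposes): rejecting gives the acquirer an expected 0.5 × 50 = 25, so the target offers 25, keeping 25.
Round 2 (the acquirer proposes): rejecting gives the target an expected 0.5 × 25 = 12.5, so the acquirer offers 12.5, keeping 37.5.
Round 1 (the target proposes): rejecting gives the acquirer an expected 0.5 × 37.5 = 18.75. The target offers 18.75 and keeps 50 − 18.75 = 31.25.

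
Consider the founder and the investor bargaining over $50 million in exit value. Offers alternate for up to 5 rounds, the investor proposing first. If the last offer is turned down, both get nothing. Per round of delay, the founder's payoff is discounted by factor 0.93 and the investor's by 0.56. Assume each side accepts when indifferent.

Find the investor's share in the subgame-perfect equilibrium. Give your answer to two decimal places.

Work backward from the last round.
Round 5 (the investor proposes): rejection yields 0 for the founder; the investor offers 0 and keeps 50.
Round 4 (the founder proposes): the investor can get 50 next round, worth 0.56 × 50 = 28 now, so the founder offers 28, keeping 22.
Round 3 (the investor proposes): the founder can get 22 next round, worth 0.93 × 22 = 20.46 now; the investor offers that and keeps 29.54.
Round 2 (the founder proposes): the investor can get 29.54 next round, worth 0.56 × 29.54 = 16.5424 now. The founder offers 16.5424 and keeps 50 − 16.5424 = 33.4576.
Round 1 (the investor proposes): the founder can get 33.4576 next round, worth 0.93 × 33.4576 = 31.115568 now; the investor offers that and keeps 18.884432.

18.88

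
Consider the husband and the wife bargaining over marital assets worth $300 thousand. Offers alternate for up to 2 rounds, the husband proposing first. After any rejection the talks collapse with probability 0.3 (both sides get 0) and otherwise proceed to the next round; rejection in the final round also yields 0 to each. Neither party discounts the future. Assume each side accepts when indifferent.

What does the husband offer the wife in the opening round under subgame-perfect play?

Round 2 (the wife proposes): rejection yields 0 for the husband; the wife offers 0 and keeps 300.
Round 1 (the husband proposes): rejecting gives the wife an expected 0.7 × 300 = 210. The husband offers 210 and keeps 300 − 210 = 90.

210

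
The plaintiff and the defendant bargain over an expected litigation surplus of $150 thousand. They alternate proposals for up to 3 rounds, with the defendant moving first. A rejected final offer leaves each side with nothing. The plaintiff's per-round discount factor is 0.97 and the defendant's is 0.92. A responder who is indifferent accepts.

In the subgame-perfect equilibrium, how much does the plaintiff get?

11.64

By backward induction:
Round 3 (the defendant proposes): rejection yields 0 for the plaintiff; the defendant offers 0 and keeps 150.
Round 2 (the plaintiff proposes): the defendant can get 150 next round, worth 0.92 × 150 = 138 now. The plaintiff offers 138 and keeps 150 − 138 = 12.
Round 1 (the defendant proposes): the plaintiff can get 12 next round, worth 0.97 × 12 = 11.64 now; the defendant offers that and keeps 138.36.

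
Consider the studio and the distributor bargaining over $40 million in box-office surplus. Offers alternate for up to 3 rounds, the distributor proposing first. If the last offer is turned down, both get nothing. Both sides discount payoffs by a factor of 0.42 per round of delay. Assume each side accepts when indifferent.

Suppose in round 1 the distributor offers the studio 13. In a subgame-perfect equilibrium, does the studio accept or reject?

Accept

Round 3 (the distributor proposes): rejection yields 0 for the studio; the distributor offers 0 and keeps 40.
Round 2 (the studio proposes): the distributor can get 40 next round, worth 0.42 × 40 = 16.8 now. The studio offers 16.8 and keeps 40 − 16.8 = 23.2.
So by rejecting in round 1, the studio gets 23.2 next round, worth 0.42 × 23.2 = 9.744 now.
Offer 13 ≥ 9.744, so the studio accepts.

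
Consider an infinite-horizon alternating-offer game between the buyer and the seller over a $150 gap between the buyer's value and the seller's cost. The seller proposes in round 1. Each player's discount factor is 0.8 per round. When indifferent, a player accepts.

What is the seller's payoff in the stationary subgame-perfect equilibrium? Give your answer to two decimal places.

When the seller proposes, the buyer accepts any offer worth at least 0.8 times what the buyer would get by proposing next round; and vice versa.
This gives x = 150 − 0.8y and y = 150 − 0.8x, where x and y are each side's share when it proposes.
Hence (1 − 0.8·0.8)x = 150(1 − 0.8), i.e. 0.36·x = 30.
x ≈ 83.3333; the buyer's share is 150 − x ≈ 66.6667.

83.33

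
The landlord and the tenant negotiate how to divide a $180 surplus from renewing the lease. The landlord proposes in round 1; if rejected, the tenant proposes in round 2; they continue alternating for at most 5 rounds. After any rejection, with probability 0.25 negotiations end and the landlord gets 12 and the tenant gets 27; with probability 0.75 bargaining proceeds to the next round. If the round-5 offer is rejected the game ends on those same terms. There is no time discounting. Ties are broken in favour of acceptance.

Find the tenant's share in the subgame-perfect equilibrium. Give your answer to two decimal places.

68.31

Round 5 (the landlord proposes): the tenant gets 27 if talks fail, so the landlord offers 27 and keeps 153.
Round 4 (the tenant proposes): rejecting gives the landlord an expected 0.75 × 153 + 0.25 × 12 = 117.75. The tenant offers 117.75 and keeps 180 − 117.75 = 62.25.
Round 3 (the landlord proposes): rejecting gives the tenant an expected 0.75 × 62.25 + 0.25 × 27 = 53.4375; the landlord offers that and keeps 126.5625.
Round 2 (the tenant proposes): rejecting gives the landlord an expected 0.75 × 126.5625 + 0.25 × 12 = 97.921875, so the tenant offers 97.921875, keeping 82.078125.
Round 1 (the landlord proposes): rejecting gives the tenant an expected 0.75 × 82.078125 + 0.25 × 27 = 68.30859375. The landlord offers 68.30859375 and keeps 180 − 68.30859375 = 111.69140625.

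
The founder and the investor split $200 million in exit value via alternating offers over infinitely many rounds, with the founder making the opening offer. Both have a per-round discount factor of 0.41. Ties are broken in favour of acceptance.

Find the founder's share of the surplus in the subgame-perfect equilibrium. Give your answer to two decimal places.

In a stationary SPE each proposer offers the other exactly their discounted continuation value.
If the founder keeps x when proposing and the investor keeps y when proposing, then x = 200 − 0.41y and y = 200 − 0.41x.
Solving: x = 200(1 − 0.41) / (1 − 0.41·0.41) = 118 / 0.8319 ≈ 141.8440.
The investor gets 200 − 141.8440 ≈ 58.1560.

141.84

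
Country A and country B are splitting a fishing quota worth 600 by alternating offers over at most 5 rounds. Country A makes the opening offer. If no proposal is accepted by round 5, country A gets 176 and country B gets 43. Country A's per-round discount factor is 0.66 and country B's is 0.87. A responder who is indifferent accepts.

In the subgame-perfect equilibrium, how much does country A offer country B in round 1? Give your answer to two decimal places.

Round 5 (country A proposes): country B gets 43 if talks fail, so country A offers 43 and keeps 557.
Round 4 (country B proposes): country A can get 557 next round, worth 0.66 × 557 = 367.62 now. Country B offers 367.62 and keeps 600 − 367.62 = 232.38.
Round 3 (country A proposes): country B can get 232.38 next round, worth 0.87 × 232.38 = 202.1706 now, so country A offers 202.1706, keeping 397.8294.
Round 2 (country B proposes): country A can get 397.8294 next round, worth 0.66 × 397.8294 = 262.567404 now, so country B offers 262.567404, keeping 337.432596.
Round 1 (country A proposes): country B can get 337.432596 next round, worth 0.87 × 337.432596 = 293.56635852 now, so country A offers 293.56635852, keeping 306.43364148.

293.57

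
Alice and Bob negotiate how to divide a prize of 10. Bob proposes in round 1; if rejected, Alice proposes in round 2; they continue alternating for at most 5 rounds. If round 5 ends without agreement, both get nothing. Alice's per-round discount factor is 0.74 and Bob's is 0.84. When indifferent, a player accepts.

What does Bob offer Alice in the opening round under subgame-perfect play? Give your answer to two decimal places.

1.92

Work backward from the last round.
Round 5 (Bob proposes): rejection yields 0 for Alice; Bob offers 0 and keeps 10.
Round 4 (Alice proposes): Bob can get 10 next round, worth 0.84 × 10 = 8.4 now; Alice offers that and keeps 1.6.
Round 3 (Bob proposes): Alice can get 1.6 next round, worth 0.74 × 1.6 = 1.184 now. Bob offers 1.184 and keeps 10 − 1.184 = 8.816.
Round 2 (Alice proposes): Bob can get 8.816 next round, worth 0.84 × 8.816 = 7.40544 now, so Alice offers 7.40544, keeping 2.59456.
Round 1 (Bob proposes): Alice can get 2.59456 next round, worth 0.74 × 2.59456 = 1.9199744 now; Bob offers that and keeps 8.0800256.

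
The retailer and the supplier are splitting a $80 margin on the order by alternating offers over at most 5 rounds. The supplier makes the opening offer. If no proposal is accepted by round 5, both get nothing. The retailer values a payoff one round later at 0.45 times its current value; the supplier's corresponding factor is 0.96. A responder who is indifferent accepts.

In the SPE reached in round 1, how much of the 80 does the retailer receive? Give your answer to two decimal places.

Round 5 (the supplier proposes): the retailer will accept anything ≥ 0, so the supplier offers 0 and keeps 80.
Round 4 (the retailer proposes): the supplier can get 80 next round, worth 0.96 × 80 = 76.8 now, so the retailer offers 76.8, keeping 3.2.
Round 3 (the supplier proposes): the retailer can get 3.2 next round, worth 0.45 × 3.2 = 1.44 now, so the supplier offers 1.44, keeping 78.56.
Round 2 (the retailer proposes): the supplier can get 78.56 next round, worth 0.96 × 78.56 = 75.4176 now; the retailer offers that and keeps 4.5824.
Round 1 (the supplier proposes): the retailer can get 4.5824 next round, worth 0.45 × 4.5824 = 2.06208 now, so the supplier offers 2.06208, keeping 77.93792.

2.06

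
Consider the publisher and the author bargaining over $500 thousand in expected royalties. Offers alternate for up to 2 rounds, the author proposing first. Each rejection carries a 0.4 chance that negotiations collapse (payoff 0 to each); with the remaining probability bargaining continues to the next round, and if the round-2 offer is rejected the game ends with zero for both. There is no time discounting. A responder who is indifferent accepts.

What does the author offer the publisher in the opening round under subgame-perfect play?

300

Round 2 (the publisher proposes): the author will accept anything ≥ 0, so the publisher offers 0 and keeps 500.
Round 1 (the author proposes): rejecting gives the publisher an expected 0.6 × 500 = 300; the author offers that and keeps 200.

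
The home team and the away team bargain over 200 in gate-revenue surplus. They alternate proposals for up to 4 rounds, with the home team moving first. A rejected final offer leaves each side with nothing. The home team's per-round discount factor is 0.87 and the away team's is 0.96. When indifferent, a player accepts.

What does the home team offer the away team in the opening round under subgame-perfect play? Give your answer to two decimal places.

By backward induction:
Round 4 (the away team proposes): the home team will accept anything ≥ 0, so the away team offers 0 and keeps 200.
Round 3 (the home team proposes): the away team can get 200 next round, worth 0.96 × 200 = 192 now, so the home team offers 192, keeping 8.
Round 2 (the away team proposes): the home team can get 8 next round, worth 0.87 × 8 = 6.96 now; the away team offers that and keeps 193.04.
Round 1 (the home team proposes): the away team can get 193.04 next round, worth 0.96 × 193.04 = 185.3184 now, so the home team offers 185.3184, keeping 14.6816.

185.32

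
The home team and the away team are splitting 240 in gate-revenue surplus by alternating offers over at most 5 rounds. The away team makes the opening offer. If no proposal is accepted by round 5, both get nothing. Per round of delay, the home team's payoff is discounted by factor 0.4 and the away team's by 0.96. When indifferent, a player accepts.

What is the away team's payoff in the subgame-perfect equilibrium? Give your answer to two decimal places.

By backward induction:
Round 5 (the away team proposes): rejection yields 0 for the home team; the away team offers 0 and keeps 240.
Round 4 (the home team proposes): the away team can get 240 next round, worth 0.96 × 240 = 230.4 now. The home team offers 230.4 and keeps 240 − 230.4 = 9.6.
Round 3 (the away team proposes): the home team can get 9.6 next round, worth 0.4 × 9.6 = 3.84 now, so the away team offers 3.84, keeping 236.16.
Round 2 (the home team proposes): the away team can get 236.16 next round, worth 0.96 × 236.16 = 226.7136 now; the home team offers that and keeps 13.2864.
Round 1 (the away team proposes): the home team can get 13.2864 next round, worth 0.4 × 13.2864 = 5.31456 now, so the away team offers 5.31456, keeping 234.68544.

234.69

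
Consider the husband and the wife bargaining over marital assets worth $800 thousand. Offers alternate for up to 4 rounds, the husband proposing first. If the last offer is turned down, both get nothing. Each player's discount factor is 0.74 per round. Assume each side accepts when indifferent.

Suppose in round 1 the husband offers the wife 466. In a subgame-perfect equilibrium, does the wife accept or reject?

Round 4 (the wife proposes): the husband will accept anything ≥ 0, so the wife offers 0 and keeps 800.
Round 3 (the husband proposes): the wife can get 800 next round, worth 0.74 × 800 = 592 now, so the husband offers 592, keeping 208.
Round 2 (the wife proposes): the husband can get 208 next round, worth 0.74 × 208 = 153.92 now. The wife offers 153.92 and keeps 800 − 153.92 = 646.08.
So by rejecting in round 1, the wife gets 646.08 next round, worth 0.74 × 646.08 = 478.0992 now.
Offer 466 < 478.0992, so the wife rejects.

Reject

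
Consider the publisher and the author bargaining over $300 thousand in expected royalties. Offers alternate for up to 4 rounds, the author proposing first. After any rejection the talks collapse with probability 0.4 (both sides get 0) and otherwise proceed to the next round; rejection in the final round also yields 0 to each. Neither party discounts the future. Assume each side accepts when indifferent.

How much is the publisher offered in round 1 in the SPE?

136.8

Round 4 (the publisher proposes): rejection yields 0 for the author; the publisher offers 0 and keeps 300.
Round 3 (the author proposes): rejecting gives the publisher an expected 0.6 × 300 = 180; the author offers that and keeps 120.
Round 2 (the publisher proposes): rejecting gives the author an expected 0.6 × 120 = 72. The publisher offers 72 and keeps 300 − 72 = 228.
Round 1 (the author proposes): rejecting gives the publisher an expected 0.6 × 228 = 136.8; the author offers that and keeps 163.2.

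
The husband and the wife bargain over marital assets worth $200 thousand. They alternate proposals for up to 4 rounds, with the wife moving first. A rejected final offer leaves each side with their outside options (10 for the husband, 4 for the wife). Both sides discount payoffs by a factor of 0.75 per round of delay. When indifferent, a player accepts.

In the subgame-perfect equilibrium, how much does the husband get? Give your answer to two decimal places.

120.19

Round 4 (the husband proposes): the wife gets 4 if talks fail, so the husband offers 4 and keeps 196.
Round 3 (the wife proposes): the husband can get 196 next round, worth 0.75 × 196 = 147 now, so the wife offers 147, keeping 53.
Round 2 (the husband proposes): the wife can get 53 next round, worth 0.75 × 53 = 39.75 now. The husband offers 39.75 and keeps 200 − 39.75 = 160.25.
Round 1 (the wife proposes): the husband can get 160.25 next round, worth 0.75 × 160.25 = 120.1875 now, so the wife offers 120.1875, keeping 79.8125.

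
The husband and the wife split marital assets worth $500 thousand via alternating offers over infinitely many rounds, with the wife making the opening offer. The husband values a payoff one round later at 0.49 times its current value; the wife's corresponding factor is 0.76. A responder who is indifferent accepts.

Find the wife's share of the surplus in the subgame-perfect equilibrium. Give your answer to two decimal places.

Let x be the wife's share when the wife proposes and y be the husband's share when the husband proposes.
The husband accepts iff offered ≥ 0.49·y, so x = 500 − 0.49y. Symmetrically y = 500 − 0.76x.
Substituting: x = 500 − 0.49(500 − 0.76x), giving x(1 − 0.76·0.49) = 500(1 − 0.49).
So x = 500 × 0.51 / 0.6276 ≈ 406.3098, and the husband receives 500 − x ≈ 93.6902.

406.31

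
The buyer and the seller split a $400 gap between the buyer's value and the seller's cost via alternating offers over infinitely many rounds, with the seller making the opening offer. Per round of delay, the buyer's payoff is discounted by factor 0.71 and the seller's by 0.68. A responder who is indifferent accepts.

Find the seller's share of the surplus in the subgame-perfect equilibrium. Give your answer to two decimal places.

224.28

When the seller proposes, the buyer accepts any offer worth at least 0.71 times what the buyer would get by proposing next round; and vice versa.
This gives x = 400 − 0.71y and y = 400 − 0.68x, where x and y are each side's share when it proposes.
Hence (1 − 0.71·0.68)x = 400(1 − 0.71), i.e. 0.5172·x = 116.
x ≈ 224.2846; the buyer's share is 400 − x ≈ 175.7154.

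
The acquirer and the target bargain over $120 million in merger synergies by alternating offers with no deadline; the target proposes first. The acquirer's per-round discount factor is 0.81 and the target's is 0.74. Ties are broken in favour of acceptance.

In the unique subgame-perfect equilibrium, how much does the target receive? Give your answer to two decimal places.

56.91

In a stationary SPE each proposer offers the other exactly their discounted continuation value.
If the target keeps x when proposing and the acquirer keeps y when proposing, then x = 120 − 0.81y and y = 120 − 0.74x.
Solving: x = 120(1 − 0.81) / (1 − 0.74·0.81) = 22.8 / 0.4006 ≈ 56.9146.
The acquirer gets 120 − 56.9146 ≈ 63.0854.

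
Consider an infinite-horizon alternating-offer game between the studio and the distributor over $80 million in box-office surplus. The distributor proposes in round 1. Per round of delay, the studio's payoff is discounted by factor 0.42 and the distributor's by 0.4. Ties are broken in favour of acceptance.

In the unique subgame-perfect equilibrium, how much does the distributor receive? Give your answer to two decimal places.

55.77

In a stationary SPE each proposer offers the other exactly their discounted continuation value.
If the distributor keeps x when proposing and the studio keeps y when proposing, then x = 80 − 0.42y and y = 80 − 0.4x.
Solving: x = 80(1 − 0.42) / (1 − 0.4·0.42) = 46.4 / 0.832 ≈ 55.7692.
The studio gets 80 − 55.7692 ≈ 24.2308.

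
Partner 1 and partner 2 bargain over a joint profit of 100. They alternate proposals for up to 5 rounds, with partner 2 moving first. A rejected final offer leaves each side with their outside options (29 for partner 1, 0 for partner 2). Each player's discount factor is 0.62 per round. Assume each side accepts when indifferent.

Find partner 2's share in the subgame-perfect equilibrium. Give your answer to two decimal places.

Solve by backward induction from round 5.
Round 5 (partner 2 proposes): partner 1 gets 29 if talks fail, so partner 2 offers 29 and keeps 71.
Round 4 (partner 1 proposes): partner 2 can get 71 next round, worth 0.62 × 71 = 44.02 now. Partner 1 offers 44.02 and keeps 100 − 44.02 = 55.98.
Round 3 (partner 2 proposes): partner 1 can get 55.98 next round, worth 0.62 × 55.98 = 34.7076 now; partner 2 offers that and keeps 65.2924.
Round 2 (partner 1 proposes): partner 2 can get 65.2924 next round, worth 0.62 × 65.2924 = 40.481288 now, so partner 1 offers 40.481288, keeping 59.518712.
Round 1 (partner 2 proposes): partner 1 can get 59.518712 next round, worth 0.62 × 59.518712 = 36.90160144 now, so partner 2 offers 36.90160144, keeping 63.09839856.

63.10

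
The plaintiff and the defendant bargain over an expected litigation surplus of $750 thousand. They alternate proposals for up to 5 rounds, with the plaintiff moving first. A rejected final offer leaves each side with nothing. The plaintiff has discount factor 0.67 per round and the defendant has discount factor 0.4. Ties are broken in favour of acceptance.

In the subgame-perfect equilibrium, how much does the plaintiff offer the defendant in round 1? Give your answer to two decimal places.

125.53

Solve by backward induction from round 5.
Round 5 (the plaintiff proposes): rejection yields 0 for the defendant; the plaintiff offers 0 and keeps 750.
Round 4 (the defendant proposes): the plaintiff can get 750 next round, worth 0.67 × 750 = 502.5 now. The defendant offers 502.5 and keeps 750 − 502.5 = 247.5.
Round 3 (the plaintiff proposes): the defendant can get 247.5 next round, worth 0.4 × 247.5 = 99 now; the plaintiff offers that and keeps 651.
Round 2 (the defendant proposes): the plaintiff can get 651 next round, worth 0.67 × 651 = 436.17 now. The defendant offers 436.17 and keeps 750 − 436.17 = 313.83.
Round 1 (the plaintiff proposes): the defendant can get 313.83 next round, worth 0.4 × 313.83 = 125.532 now, so the plaintiff offers 125.532, keeping 624.468.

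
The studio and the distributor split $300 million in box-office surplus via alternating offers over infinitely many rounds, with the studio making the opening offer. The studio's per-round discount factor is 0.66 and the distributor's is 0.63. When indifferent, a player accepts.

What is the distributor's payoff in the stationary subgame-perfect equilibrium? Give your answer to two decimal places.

Let x be the studio's share when the studio proposes and y be the distributor's share when the distributor proposes.
The distributor accepts iff offered ≥ 0.63·y, so x = 300 − 0.63y. Symmetrically y = 300 − 0.66x.
Substituting: x = 300 − 0.63(300 − 0.66x), giving x(1 − 0.66·0.63) = 300(1 − 0.63).
So x = 300 × 0.37 / 0.5842 ≈ 190.0034, and the distributor receives 300 − x ≈ 109.9966.

110.00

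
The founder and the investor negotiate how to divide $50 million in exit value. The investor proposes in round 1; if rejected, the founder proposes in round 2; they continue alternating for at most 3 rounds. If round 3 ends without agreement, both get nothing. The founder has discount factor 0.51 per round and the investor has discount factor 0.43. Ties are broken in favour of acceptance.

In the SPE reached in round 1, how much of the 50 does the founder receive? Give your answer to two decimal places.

Round 3 (the investor proposes): rejection yields 0 for the founder; the investor offers 0 and keeps 50.
Round 2 (the founder proposes): the investor can get 50 next round, worth 0.43 × 50 = 21.5 now; the founder offers that and keeps 28.5.
Round 1 (the investor proposes): the founder can get 28.5 next round, worth 0.51 × 28.5 = 14.535 now. The investor offers 14.535 and keeps 50 − 14.535 = 35.465.

14.54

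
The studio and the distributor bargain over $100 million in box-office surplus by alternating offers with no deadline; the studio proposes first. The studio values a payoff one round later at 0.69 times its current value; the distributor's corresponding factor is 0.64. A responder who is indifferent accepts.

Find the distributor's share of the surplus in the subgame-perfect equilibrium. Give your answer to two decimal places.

35.53

Let x be the studio's share when the studio proposes and y be the distributor's share when the distributor proposes.
The distributor accepts iff offered ≥ 0.64·y, so x = 100 − 0.64y. Symmetrically y = 100 − 0.69x.
Substituting: x = 100 − 0.64(100 − 0.69x), giving x(1 − 0.69·0.64) = 100(1 − 0.64).
So x = 100 × 0.36 / 0.5584 ≈ 64.4699, and the distributor receives 100 − x ≈ 35.5301.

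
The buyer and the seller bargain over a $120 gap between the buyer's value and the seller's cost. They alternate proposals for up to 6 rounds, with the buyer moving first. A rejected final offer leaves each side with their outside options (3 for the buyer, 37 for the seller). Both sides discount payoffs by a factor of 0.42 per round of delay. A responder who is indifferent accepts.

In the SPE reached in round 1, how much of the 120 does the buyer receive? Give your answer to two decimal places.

Work backward from the last round.
Round 6 (the seller proposes): the buyer gets 3 if talks fail, so the seller offers 3 and keeps 117.
Round 5 (the buyer proposes): the seller can get 117 next round, worth 0.42 × 117 = 49.14 now, so the buyer offers 49.14, keeping 70.86.
Round 4 (the seller proposes): the buyer can get 70.86 next round, worth 0.42 × 70.86 = 29.7612 now, so the seller offers 29.7612, keeping 90.2388.
Round 3 (the buyer proposes): the seller can get 90.2388 next round, worth 0.42 × 90.2388 = 37.900296 now; the buyer offers that and keeps 82.099704.
Round 2 (the seller proposes): the buyer can get 82.099704 next round, worth 0.42 × 82.099704 = 34.48187568 now. The seller offers 34.48187568 and keeps 120 − 34.48187568 = 85.51812432.
Round 1 (the buyer proposes): the seller can get 85.51812432 next round, worth 0.42 × 85.51812432 = 35.9176122144 now. The buyer offers 35.9176122144 and keeps 120 − 35.9176122144 = 84.0823877856.

84.08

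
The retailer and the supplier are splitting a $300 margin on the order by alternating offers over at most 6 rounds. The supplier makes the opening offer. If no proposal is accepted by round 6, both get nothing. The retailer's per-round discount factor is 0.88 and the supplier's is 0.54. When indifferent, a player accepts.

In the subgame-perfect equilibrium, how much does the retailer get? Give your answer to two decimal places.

238.76

Round 6 (the retailer proposes): the supplier will accept anything ≥ 0, so the retailer offers 0 and keeps 300.
Round 5 (the supplier proposes): the retailer can get 300 next round, worth 0.88 × 300 = 264 now. The supplier offers 264 and keeps 300 − 264 = 36.
Round 4 (the retailer proposes): the supplier can get 36 next round, worth 0.54 × 36 = 19.44 now, so the retailer offers 19.44, keeping 280.56.
Round 3 (the supplier proposes): the retailer can get 280.56 next round, worth 0.88 × 280.56 = 246.8928 now. The supplier offers 246.8928 and keeps 300 − 246.8928 = 53.1072.
Round 2 (the retailer proposes): the supplier can get 53.1072 next round, worth 0.54 × 53.1072 = 28.677888 now; the retailer offers that and keeps 271.322112.
Round 1 (the supplier proposes): the retailer can get 271.322112 next round, worth 0.88 × 271.322112 = 238.76345856 now, so the supplier offers 238.76345856, keeping 61.23654144.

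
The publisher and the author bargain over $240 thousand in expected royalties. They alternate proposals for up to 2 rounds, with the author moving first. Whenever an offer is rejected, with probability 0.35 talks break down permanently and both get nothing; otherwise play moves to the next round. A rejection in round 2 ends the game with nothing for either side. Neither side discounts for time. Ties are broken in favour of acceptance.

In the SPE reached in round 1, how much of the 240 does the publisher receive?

156

By backward induction:
Round 2 (the publisher proposes): rejection yields 0 for the author; the publisher offers 0 and keeps 240.
Round 1 (the author proposes): rejecting gives the publisher an expected 0.65 × 240 = 156. The author offers 156 and keeps 240 − 156 = 84.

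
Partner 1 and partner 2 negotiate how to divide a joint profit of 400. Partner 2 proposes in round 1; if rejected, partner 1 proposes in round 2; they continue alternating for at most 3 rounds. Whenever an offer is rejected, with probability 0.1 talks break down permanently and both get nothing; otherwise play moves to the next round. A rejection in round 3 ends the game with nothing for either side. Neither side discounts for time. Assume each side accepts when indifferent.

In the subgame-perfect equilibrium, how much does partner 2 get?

364

Round 3 (partner 2 proposes): rejection yields 0 for partner 1; partner 2 offers 0 and keeps 400.
Round 2 (partner 1 proposes): rejecting gives partner 2 an expected 0.9 × 400 = 360; partner 1 offers that and keeps 40.
Round 1 (partner 2 proposes): rejecting gives partner 1 an expected 0.9 × 40 = 36, so partner 2 offers 36, keeping 364.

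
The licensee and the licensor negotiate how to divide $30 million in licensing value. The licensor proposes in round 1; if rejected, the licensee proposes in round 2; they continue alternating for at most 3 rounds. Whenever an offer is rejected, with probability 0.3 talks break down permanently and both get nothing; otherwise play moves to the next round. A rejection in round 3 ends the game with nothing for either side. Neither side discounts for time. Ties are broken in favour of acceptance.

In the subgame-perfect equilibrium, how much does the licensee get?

By backward induction:
Round 3 (the licensor proposes): rejection yields 0 for the licensee; the licensor offers 0 and keeps 30.
Round 2 (the licensee proposes): rejecting gives the licensor an expected 0.7 × 30 = 21. The licensee offers 21 and keeps 30 − 21 = 9.
Round 1 (the licensor proposes): rejecting gives the licensee an expected 0.7 × 9 = 6.3, so the licensor offers 6.3, keeping 23.7.

6.3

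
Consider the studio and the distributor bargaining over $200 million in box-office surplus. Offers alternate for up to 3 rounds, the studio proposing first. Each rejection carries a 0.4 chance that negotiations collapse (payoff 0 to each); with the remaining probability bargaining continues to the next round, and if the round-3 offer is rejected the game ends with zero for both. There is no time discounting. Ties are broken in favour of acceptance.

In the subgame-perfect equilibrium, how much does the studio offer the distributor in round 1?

By backward induction:
Round 3 (the studio proposes): the distributor will accept anything ≥ 0, so the studio offers 0 and keeps 200.
Round 2 (the distributor proposes): rejecting gives the studio an expected 0.6 × 200 = 120; the distributor offers that and keeps 80.
Round 1 (the studio proposes): rejecting gives the distributor an expected 0.6 × 80 = 48, so the studio offers 48, keeping 152.

48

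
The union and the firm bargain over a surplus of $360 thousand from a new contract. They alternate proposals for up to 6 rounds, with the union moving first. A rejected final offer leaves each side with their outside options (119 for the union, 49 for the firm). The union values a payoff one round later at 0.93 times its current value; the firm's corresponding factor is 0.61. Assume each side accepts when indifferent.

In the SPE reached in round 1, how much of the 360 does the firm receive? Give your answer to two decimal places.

71.40

Solve by backward induction from round 6.
Round 6 (the firm proposes): the union gets 119 if talks fail, so the firm offers 119 and keeps 241.
Round 5 (the union proposes): the firm can get 241 next round, worth 0.61 × 241 = 147.01 now. The union offers 147.01 and keeps 360 − 147.01 = 212.99.
Round 4 (the firm proposes): the union can get 212.99 next round, worth 0.93 × 212.99 = 198.0807 now, so the firm offers 198.0807, keeping 161.9193.
Round 3 (the union proposes): the firm can get 161.9193 next round, worth 0.61 × 161.9193 = 98.770773 now, so the union offers 98.770773, keeping 261.229227.
Round 2 (the firm proposes): the union can get 261.229227 next round, worth 0.93 × 261.229227 = 242.94318111 now, so the firm offers 242.94318111, keeping 117.05681889.
Round 1 (the union proposes): the firm can get 117.05681889 next round, worth 0.61 × 117.05681889 = 71.4046595229 now. The union offers 71.4046595229 and keeps 360 − 71.4046595229 = 288.5953404771.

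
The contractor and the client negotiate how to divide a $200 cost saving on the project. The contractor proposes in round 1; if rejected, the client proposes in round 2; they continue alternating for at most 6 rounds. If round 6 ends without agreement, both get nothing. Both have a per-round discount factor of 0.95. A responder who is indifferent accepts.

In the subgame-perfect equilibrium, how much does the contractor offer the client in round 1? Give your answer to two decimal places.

Round 6 (the client proposes): the contractor will accept anything ≥ 0, so the client offers 0 and keeps 200.
Round 5 (the contractor proposes): the client can get 200 next round, worth 0.95 × 200 = 190 now, so the contractor offers 190, keeping 10.
Round 4 (the client proposes): the contractor can get 10 next round, worth 0.95 × 10 = 9.5 now, so the client offers 9.5, keeping 190.5.
Round 3 (the contractor proposes): the client can get 190.5 next round, worth 0.95 × 190.5 = 180.975 now, so the contractor offers 180.975, keeping 19.025.
Round 2 (the client proposes): the contractor can get 19.025 next round, worth 0.95 × 19.025 = 18.07375 now; the client offers that and keeps 181.92625.
Round 1 (the contractor proposes): the client can get 181.92625 next round, worth 0.95 × 181.92625 = 172.8299375 now. The contractor offers 172.8299375 and keeps 200 − 172.8299375 = 27.1700625.

172.83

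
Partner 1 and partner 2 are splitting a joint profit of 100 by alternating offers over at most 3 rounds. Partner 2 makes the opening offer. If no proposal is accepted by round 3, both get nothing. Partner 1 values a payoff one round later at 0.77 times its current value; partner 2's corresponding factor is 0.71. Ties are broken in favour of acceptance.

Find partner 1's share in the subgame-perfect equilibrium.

22.33

Round 3 (partner 2 proposes): partner 1 will accept anything ≥ 0, so partner 2 offers 0 and keeps 100.
Round 2 (partner 1 proposes): partner 2 can get 100 next round, worth 0.71 × 100 = 71 now; partner 1 offers that and keeps 29.
Round 1 (partner 2 proposes): partner 1 can get 29 next round, worth 0.77 × 29 = 22.33 now. Partner 2 offers 22.33 and keeps 100 − 22.33 = 77.67.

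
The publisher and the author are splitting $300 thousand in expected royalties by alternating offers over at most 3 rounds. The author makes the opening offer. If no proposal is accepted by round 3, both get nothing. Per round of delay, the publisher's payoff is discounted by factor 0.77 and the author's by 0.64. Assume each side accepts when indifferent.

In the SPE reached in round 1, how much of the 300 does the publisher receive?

Round 3 (the author proposes): rejection yields 0 for the publisher; the author offers 0 and keeps 300.
Round 2 (the publisher proposes): the author can get 300 next round, worth 0.64 × 300 = 192 now, so the publisher offers 192, keeping 108.
Round 1 (the author proposes): the publisher can get 108 next round, worth 0.77 × 108 = 83.16 now. The author offers 83.16 and keeps 300 − 83.16 = 216.84.

83.16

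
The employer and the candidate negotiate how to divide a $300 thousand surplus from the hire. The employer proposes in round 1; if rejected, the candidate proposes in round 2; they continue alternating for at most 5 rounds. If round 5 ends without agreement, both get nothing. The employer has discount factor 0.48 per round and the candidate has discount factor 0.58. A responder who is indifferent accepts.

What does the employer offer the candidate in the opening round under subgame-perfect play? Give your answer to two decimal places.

115.67

By backward induction:
Round 5 (the employer proposes): the candidate will accept anything ≥ 0, so the employer offers 0 and keeps 300.
Round 4 (the candidate proposes): the employer can get 300 next round, worth 0.48 × 300 = 144 now. The candidate offers 144 and keeps 300 − 144 = 156.
Round 3 (the employer proposes): the candidate can get 156 next round, worth 0.58 × 156 = 90.48 now; the employer offers that and keeps 209.52.
Round 2 (the candidate proposes): the employer can get 209.52 next round, worth 0.48 × 209.52 = 100.5696 now, so the candidate offers 100.5696, keeping 199.4304.
Round 1 (the employer proposes): the candidate can get 199.4304 next round, worth 0.58 × 199.4304 = 115.669632 now. The employer offers 115.669632 and keeps 300 − 115.669632 = 184.330368.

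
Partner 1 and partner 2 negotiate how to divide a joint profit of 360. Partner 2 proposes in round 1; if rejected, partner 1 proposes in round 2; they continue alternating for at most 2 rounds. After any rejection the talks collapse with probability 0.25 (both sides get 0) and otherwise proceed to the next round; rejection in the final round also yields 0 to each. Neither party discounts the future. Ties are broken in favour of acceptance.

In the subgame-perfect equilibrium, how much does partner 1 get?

By backward induction:
Round 2 (partner 1 proposes): rejection yields 0 for partner 2; partner 1 offers 0 and keeps 360.
Round 1 (partner 2 proposes): rejecting gives partner 1 an expected 0.75 × 360 = 270. Partner 2 offers 270 and keeps 360 − 270 = 90.

270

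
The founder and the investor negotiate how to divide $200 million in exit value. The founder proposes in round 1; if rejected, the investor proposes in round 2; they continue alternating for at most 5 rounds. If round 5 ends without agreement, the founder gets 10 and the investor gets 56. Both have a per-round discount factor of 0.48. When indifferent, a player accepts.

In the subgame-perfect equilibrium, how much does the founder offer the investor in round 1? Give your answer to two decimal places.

Round 5 (the founder proposes): the investor gets 56 if talks fail, so the founder offers 56 and keeps 144.
Round 4 (the investor proposes): the founder can get 144 next round, worth 0.48 × 144 = 69.12 now. The investor offers 69.12 and keeps 200 − 69.12 = 130.88.
Round 3 (the founder proposes): the investor can get 130.88 next round, worth 0.48 × 130.88 = 62.8224 now, so the founder offers 62.8224, keeping 137.1776.
Round 2 (the investor proposes): the founder can get 137.1776 next round, worth 0.48 × 137.1776 = 65.845248 now. The investor offers 65.845248 and keeps 200 − 65.845248 = 134.154752.
Round 1 (the founder proposes): the investor can get 134.154752 next round, worth 0.48 × 134.154752 = 64.39428096 now. The founder offers 64.39428096 and keeps 200 − 64.39428096 = 135.60571904.

64.39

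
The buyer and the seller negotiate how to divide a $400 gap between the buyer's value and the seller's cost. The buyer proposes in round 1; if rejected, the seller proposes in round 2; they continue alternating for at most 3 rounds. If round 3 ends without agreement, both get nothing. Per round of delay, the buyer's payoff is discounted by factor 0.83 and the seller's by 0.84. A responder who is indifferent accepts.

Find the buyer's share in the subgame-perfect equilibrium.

342.88

Round 3 (the buyer proposes): rejection yields 0 for the seller; the buyer offers 0 and keeps 400.
Round 2 (the seller proposes): the buyer can get 400 next round, worth 0.83 × 400 = 332 now, so the seller offers 332, keeping 68.
Round 1 (the buyer proposes): the seller can get 68 next round, worth 0.84 × 68 = 57.12 now, so the buyer offers 57.12, keeping 342.88.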